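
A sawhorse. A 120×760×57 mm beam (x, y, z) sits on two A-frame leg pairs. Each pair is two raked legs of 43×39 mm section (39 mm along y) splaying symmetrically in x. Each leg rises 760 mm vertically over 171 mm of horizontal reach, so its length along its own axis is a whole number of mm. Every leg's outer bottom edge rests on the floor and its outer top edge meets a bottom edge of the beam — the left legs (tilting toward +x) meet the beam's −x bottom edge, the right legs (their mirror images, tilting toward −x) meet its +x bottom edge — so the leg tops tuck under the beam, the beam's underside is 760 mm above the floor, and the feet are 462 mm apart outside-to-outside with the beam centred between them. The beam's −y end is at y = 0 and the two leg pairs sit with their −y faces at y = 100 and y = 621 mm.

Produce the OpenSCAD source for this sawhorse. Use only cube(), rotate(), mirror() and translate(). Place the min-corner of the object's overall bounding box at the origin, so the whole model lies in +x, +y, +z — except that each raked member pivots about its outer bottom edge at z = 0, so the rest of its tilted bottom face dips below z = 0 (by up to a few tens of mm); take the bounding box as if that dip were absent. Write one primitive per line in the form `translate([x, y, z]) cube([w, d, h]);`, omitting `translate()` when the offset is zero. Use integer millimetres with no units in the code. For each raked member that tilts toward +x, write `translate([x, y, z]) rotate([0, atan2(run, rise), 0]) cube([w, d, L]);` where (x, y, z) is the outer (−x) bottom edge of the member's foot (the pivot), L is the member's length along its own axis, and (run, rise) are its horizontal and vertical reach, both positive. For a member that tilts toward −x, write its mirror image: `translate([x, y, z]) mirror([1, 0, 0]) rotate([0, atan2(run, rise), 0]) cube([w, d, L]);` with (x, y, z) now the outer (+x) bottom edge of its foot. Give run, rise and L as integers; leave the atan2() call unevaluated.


translate([171, 0, 760]) cube([120, 760, 57]);
translate([0, 100, 0]) rotate([0, atan2(171, 760), 0]) cube([43, 39, 779]);
translate([462, 100, 0]) mirror([1, 0, 0]) rotate([0, atan2(171, 760), 0]) cube([43, 39, 779]);
translate([0, 621, 0]) rotate([0, atan2(171, 760), 0]) cube([43, 39, 779]);
translate([462, 621, 0]) mirror([1, 0, 0]) rotate([0, atan2(171, 760), 0]) cube([43, 39, 779]);


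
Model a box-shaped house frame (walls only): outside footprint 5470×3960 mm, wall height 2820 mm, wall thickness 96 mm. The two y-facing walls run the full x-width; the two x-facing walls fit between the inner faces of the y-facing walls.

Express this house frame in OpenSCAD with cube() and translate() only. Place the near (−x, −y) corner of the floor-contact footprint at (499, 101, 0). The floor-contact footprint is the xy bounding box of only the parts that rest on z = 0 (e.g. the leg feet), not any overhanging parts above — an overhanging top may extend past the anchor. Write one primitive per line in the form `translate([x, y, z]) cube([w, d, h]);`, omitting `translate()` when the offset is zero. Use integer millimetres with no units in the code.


translate([499, 101, 0]) cube([5470, 96, 2820]);
translate([499, 3965, 0]) cube([5470, 96, 2820]);
translate([499, 197, 0]) cube([96, 3768, 2820]);
translate([5873, 197, 0]) cube([96, 3768, 2820]);


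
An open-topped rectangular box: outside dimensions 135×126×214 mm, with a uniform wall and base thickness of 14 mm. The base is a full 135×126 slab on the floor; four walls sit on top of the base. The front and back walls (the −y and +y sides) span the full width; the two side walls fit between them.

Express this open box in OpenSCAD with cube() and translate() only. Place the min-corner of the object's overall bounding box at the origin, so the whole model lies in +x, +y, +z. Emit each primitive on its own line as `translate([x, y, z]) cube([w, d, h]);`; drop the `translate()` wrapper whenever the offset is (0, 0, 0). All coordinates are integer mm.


cube([135, 126, 14]);
translate([0, 0, 14]) cube([135, 14, 200]);
translate([0, 112, 14]) cube([135, 14, 200]);
translate([0, 14, 14]) cube([14, 98, 200]);
translate([121, 14, 14]) cube([14, 98, 200]);


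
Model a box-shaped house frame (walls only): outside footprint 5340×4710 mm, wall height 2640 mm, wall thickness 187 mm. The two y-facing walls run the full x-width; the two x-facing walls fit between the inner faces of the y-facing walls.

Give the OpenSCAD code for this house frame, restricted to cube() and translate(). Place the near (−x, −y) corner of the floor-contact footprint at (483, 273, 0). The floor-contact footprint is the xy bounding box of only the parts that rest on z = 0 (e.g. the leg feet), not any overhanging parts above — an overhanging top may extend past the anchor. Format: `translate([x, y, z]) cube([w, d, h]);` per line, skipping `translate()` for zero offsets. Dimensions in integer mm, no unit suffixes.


translate([483, 273, 0]) cube([5340, 187, 2640]);
translate([483, 4796, 0]) cube([5340, 187, 2640]);
translate([483, 460, 0]) cube([187, 4336, 2640]);
translate([5636, 460, 0]) cube([187, 4336, 2640]);


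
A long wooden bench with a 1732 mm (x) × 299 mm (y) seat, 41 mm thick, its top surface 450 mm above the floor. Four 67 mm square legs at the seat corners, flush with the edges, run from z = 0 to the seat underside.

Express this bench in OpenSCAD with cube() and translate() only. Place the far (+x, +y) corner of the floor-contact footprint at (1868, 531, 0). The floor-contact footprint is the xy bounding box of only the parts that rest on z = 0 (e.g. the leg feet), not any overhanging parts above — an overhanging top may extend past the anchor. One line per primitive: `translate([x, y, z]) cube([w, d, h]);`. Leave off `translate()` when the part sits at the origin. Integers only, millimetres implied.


// leg_h = 450 − 41 = 409
translate([136, 232, 409]) cube([1732, 299, 41]);
translate([136, 232, 0]) cube([67, 67, 409]);
translate([136, 464, 0]) cube([67, 67, 409]);
translate([1801, 232, 0]) cube([67, 67, 409]);
translate([1801, 464, 0]) cube([67, 67, 409]);


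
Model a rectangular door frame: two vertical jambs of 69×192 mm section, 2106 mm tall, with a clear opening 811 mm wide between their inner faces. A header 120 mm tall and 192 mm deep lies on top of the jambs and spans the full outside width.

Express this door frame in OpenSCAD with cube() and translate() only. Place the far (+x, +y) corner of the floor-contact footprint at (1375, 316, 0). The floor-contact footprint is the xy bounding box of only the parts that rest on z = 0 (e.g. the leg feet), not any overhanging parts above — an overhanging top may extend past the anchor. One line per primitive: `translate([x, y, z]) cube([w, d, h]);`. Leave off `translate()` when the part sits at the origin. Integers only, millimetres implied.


translate([426, 124, 0]) cube([69, 192, 2106]);
translate([1306, 124, 0]) cube([69, 192, 2106]);
translate([426, 124, 2106]) cube([949, 192, 120]);


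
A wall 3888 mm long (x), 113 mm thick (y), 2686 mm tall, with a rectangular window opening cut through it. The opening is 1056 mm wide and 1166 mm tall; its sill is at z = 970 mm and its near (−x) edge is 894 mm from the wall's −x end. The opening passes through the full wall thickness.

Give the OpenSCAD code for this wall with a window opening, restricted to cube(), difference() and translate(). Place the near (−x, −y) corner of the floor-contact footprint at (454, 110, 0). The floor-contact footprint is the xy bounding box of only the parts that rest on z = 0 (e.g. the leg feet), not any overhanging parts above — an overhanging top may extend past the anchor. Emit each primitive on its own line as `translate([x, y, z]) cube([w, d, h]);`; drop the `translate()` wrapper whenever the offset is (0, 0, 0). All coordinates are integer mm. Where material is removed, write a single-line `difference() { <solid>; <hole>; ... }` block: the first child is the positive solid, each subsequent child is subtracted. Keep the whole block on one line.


difference() { translate([454, 110, 0]) cube([3888, 113, 2686]); translate([1348, 110, 970]) cube([1056, 113, 1166]); }


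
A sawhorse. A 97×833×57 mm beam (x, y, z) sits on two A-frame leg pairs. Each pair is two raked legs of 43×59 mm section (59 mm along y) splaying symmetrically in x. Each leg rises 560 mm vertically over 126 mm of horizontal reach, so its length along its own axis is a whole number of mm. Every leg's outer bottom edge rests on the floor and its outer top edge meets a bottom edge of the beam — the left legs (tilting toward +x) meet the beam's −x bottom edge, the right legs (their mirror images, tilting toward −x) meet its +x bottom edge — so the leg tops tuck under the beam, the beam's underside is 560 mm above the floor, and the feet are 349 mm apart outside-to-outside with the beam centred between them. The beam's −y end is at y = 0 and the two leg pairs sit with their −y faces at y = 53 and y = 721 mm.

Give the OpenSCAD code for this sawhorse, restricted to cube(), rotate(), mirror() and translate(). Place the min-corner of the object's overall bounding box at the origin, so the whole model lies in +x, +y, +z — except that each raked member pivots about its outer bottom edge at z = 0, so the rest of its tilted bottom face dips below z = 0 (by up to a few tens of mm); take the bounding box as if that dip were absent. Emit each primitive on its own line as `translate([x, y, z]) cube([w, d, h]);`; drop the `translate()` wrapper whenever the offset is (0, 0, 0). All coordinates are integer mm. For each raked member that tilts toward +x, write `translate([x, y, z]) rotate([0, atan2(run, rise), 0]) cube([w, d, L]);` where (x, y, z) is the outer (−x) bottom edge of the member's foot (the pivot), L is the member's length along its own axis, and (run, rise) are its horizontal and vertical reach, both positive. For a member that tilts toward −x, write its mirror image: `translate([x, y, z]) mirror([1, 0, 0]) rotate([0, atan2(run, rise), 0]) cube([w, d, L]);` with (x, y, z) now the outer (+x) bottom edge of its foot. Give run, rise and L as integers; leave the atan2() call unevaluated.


translate([126, 0, 560]) cube([97, 833, 57]);
translate([0, 53, 0]) rotate([0, atan2(126, 560), 0]) cube([43, 59, 574]);
translate([349, 53, 0]) mirror([1, 0, 0]) rotate([0, atan2(126, 560), 0]) cube([43, 59, 574]);
translate([0, 721, 0]) rotate([0, atan2(126, 560), 0]) cube([43, 59, 574]);
translate([349, 721, 0]) mirror([1, 0, 0]) rotate([0, atan2(126, 560), 0]) cube([43, 59, 574]);


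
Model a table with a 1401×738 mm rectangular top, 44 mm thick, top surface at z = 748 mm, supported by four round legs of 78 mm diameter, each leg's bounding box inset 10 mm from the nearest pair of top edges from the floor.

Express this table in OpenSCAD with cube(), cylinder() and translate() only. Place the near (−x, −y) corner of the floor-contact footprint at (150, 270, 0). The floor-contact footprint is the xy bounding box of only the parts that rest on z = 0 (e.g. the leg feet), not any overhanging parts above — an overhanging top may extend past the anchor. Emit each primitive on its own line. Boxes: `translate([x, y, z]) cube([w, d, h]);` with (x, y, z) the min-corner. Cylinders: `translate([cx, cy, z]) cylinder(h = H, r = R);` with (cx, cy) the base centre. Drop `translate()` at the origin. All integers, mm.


translate([140, 260, 704]) cube([1401, 738, 44]);
translate([189, 309, 0]) cylinder(h = 704, r = 39);
translate([1492, 309, 0]) cylinder(h = 704, r = 39);
translate([189, 949, 0]) cylinder(h = 704, r = 39);
translate([1492, 949, 0]) cylinder(h = 704, r = 39);


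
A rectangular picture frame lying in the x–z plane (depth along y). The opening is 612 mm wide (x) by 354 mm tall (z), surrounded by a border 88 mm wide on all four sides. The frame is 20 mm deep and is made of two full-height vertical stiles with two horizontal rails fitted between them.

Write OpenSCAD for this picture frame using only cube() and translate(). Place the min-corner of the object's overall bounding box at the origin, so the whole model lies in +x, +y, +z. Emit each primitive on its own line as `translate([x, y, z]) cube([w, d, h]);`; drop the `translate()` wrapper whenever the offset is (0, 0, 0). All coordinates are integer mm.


cube([88, 20, 530]);
translate([700, 0, 0]) cube([88, 20, 530]);
translate([88, 0, 0]) cube([612, 20, 88]);
translate([88, 0, 442]) cube([612, 20, 88]);


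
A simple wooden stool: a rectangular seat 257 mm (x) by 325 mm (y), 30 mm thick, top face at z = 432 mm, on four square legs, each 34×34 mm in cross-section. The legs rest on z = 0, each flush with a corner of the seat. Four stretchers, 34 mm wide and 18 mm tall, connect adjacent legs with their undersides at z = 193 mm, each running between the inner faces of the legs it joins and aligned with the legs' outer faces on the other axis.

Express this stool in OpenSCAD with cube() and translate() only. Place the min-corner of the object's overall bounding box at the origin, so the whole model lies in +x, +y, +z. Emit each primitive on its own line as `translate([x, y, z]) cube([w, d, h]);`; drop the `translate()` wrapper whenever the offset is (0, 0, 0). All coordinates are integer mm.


// leg_h = 432 - 30 = 402
// stretcher span = 257 - 2*34 = 189
translate([0, 0, 402]) cube([257, 325, 30]);
cube([34, 34, 402]);
translate([223, 0, 0]) cube([34, 34, 402]);
translate([0, 291, 0]) cube([34, 34, 402]);
translate([223, 291, 0]) cube([34, 34, 402]);
translate([34, 0, 193]) cube([189, 34, 18]);
translate([34, 291, 193]) cube([189, 34, 18]);
translate([0, 34, 193]) cube([34, 257, 18]);
translate([223, 34, 193]) cube([34, 257, 18]);


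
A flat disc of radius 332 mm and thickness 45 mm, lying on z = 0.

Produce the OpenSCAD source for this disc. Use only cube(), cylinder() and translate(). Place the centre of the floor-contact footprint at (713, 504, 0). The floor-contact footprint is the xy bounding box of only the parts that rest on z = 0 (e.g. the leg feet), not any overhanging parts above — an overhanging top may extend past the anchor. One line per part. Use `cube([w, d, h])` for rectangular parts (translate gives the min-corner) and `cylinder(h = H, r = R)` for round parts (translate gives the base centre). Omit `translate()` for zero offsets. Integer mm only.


translate([713, 504, 0]) cylinder(h = 45, r = 332);


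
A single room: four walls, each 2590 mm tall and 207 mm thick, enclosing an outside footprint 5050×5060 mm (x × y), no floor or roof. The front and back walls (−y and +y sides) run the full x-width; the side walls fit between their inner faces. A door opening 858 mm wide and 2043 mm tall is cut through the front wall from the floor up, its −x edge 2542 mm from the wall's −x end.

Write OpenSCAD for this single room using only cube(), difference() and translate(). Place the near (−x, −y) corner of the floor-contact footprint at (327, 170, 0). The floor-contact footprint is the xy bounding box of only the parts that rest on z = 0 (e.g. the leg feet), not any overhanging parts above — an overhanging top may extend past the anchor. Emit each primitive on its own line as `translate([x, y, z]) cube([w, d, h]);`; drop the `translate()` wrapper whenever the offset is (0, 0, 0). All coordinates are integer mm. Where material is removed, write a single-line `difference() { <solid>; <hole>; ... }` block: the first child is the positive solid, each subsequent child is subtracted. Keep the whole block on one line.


difference() { translate([327, 170, 0]) cube([5050, 207, 2590]); translate([2869, 170, 0]) cube([858, 207, 2043]); }
translate([327, 5023, 0]) cube([5050, 207, 2590]);
translate([327, 377, 0]) cube([207, 4646, 2590]);
translate([5170, 377, 0]) cube([207, 4646, 2590]);


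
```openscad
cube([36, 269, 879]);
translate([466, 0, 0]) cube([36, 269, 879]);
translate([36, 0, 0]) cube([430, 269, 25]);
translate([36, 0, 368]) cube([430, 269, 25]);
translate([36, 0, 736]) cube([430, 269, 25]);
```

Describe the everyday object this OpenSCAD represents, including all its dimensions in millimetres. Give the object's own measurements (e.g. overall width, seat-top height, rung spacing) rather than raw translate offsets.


An open bookshelf. Two side panels, each 36 mm thick, 269 mm deep and 879 mm tall, stand 502 mm apart (outside-to-outside). Between them sit 3 shelves, each 25 mm thick and 269 mm deep, spanning the full gap between the sides. The bottom shelf rests on the floor (its underside at z = 0) and the clear gap between one shelf's top and the next shelf's underside is 343 mm.


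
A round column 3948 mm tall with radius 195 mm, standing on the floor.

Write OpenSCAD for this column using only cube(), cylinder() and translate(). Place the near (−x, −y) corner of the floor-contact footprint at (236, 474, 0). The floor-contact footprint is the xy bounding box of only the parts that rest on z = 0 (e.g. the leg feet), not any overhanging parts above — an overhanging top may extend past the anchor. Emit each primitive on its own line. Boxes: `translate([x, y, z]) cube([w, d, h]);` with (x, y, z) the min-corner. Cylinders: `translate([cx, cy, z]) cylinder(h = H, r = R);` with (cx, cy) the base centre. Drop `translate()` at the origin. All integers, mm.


translate([431, 669, 0]) cylinder(h = 3948, r = 195);


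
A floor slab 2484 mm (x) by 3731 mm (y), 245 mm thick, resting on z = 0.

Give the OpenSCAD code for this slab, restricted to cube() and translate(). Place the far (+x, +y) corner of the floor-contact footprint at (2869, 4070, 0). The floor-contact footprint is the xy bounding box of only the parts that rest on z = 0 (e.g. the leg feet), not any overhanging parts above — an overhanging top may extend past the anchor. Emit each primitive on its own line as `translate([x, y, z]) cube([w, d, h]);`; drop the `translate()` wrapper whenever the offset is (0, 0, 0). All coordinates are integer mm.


translate([385, 339, 0]) cube([2484, 3731, 245]);


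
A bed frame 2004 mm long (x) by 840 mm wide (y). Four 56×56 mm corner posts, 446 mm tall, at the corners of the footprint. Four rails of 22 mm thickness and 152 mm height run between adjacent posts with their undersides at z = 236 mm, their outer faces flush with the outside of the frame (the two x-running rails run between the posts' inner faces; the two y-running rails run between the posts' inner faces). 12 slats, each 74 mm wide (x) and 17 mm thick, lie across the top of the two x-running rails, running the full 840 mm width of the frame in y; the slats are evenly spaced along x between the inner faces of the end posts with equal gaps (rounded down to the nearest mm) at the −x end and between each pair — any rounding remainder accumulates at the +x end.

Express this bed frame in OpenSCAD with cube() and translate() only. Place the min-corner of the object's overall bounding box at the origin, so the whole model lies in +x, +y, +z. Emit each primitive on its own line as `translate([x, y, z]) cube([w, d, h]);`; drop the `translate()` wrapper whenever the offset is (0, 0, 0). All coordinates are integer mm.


cube([56, 56, 446]);
translate([0, 784, 0]) cube([56, 56, 446]);
translate([1948, 0, 0]) cube([56, 56, 446]);
translate([1948, 784, 0]) cube([56, 56, 446]);
translate([56, 0, 236]) cube([1892, 22, 152]);
translate([56, 818, 236]) cube([1892, 22, 152]);
translate([0, 56, 236]) cube([22, 728, 152]);
translate([1982, 56, 236]) cube([22, 728, 152]);
translate([133, 0, 388]) cube([74, 840, 17]);
translate([284, 0, 388]) cube([74, 840, 17]);
translate([435, 0, 388]) cube([74, 840, 17]);
translate([586, 0, 388]) cube([74, 840, 17]);
translate([737, 0, 388]) cube([74, 840, 17]);
translate([888, 0, 388]) cube([74, 840, 17]);
translate([1039, 0, 388]) cube([74, 840, 17]);
translate([1190, 0, 388]) cube([74, 840, 17]);
translate([1341, 0, 388]) cube([74, 840, 17]);
translate([1492, 0, 388]) cube([74, 840, 17]);
translate([1643, 0, 388]) cube([74, 840, 17]);
translate([1794, 0, 388]) cube([74, 840, 17]);


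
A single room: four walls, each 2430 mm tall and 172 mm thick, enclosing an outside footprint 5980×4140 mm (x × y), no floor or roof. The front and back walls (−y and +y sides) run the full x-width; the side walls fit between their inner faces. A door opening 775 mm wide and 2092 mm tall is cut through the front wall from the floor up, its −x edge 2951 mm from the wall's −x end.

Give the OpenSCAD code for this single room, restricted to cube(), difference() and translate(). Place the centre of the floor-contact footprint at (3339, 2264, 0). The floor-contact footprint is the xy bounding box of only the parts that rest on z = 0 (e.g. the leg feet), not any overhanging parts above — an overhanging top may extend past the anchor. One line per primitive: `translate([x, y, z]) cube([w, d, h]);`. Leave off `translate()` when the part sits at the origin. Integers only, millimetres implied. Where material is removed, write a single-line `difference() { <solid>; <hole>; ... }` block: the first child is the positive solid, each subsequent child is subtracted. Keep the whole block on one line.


difference() { translate([349, 194, 0]) cube([5980, 172, 2430]); translate([3300, 194, 0]) cube([775, 172, 2092]); }
translate([349, 4162, 0]) cube([5980, 172, 2430]);
translate([349, 366, 0]) cube([172, 3796, 2430]);
translate([6157, 366, 0]) cube([172, 3796, 2430]);


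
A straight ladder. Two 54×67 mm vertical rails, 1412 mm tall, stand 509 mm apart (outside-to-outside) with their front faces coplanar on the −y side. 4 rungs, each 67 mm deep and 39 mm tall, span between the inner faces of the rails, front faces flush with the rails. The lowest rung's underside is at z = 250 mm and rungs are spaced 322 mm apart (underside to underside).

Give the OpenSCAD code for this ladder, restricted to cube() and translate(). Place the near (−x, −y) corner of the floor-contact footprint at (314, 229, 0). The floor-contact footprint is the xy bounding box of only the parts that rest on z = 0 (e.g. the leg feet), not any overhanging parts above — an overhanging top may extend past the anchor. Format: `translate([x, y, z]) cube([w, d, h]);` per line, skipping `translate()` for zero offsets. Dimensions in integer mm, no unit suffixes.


translate([314, 229, 0]) cube([54, 67, 1412]);
translate([769, 229, 0]) cube([54, 67, 1412]);
translate([368, 229, 250]) cube([401, 67, 39]);
translate([368, 229, 572]) cube([401, 67, 39]);
translate([368, 229, 894]) cube([401, 67, 39]);
translate([368, 229, 1216]) cube([401, 67, 39]);


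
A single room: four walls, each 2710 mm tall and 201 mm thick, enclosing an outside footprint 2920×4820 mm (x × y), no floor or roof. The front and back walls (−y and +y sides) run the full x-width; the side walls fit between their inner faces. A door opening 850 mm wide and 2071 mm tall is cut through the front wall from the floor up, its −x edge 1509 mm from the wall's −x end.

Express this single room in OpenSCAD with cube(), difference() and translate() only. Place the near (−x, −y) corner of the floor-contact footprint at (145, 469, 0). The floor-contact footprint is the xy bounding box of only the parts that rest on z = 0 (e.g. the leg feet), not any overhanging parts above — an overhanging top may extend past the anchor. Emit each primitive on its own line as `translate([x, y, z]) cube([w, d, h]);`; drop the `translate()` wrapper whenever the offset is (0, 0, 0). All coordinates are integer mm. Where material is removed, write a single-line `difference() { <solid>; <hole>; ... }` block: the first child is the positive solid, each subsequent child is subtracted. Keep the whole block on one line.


difference() { translate([145, 469, 0]) cube([2920, 201, 2710]); translate([1654, 469, 0]) cube([850, 201, 2071]); }
translate([145, 5088, 0]) cube([2920, 201, 2710]);
translate([145, 670, 0]) cube([201, 4418, 2710]);
translate([2864, 670, 0]) cube([201, 4418, 2710]);


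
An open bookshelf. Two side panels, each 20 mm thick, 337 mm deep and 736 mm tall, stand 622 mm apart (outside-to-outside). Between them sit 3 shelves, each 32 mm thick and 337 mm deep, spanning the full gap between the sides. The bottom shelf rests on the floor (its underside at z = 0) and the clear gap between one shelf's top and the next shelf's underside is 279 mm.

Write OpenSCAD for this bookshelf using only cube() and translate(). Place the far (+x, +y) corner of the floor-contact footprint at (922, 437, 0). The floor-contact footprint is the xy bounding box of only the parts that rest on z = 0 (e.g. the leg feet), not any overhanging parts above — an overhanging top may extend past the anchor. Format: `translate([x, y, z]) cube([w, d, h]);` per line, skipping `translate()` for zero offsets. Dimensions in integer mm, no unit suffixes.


translate([300, 100, 0]) cube([20, 337, 736]);
translate([902, 100, 0]) cube([20, 337, 736]);
translate([320, 100, 0]) cube([582, 337, 32]);
translate([320, 100, 311]) cube([582, 337, 32]);
translate([320, 100, 622]) cube([582, 337, 32]);


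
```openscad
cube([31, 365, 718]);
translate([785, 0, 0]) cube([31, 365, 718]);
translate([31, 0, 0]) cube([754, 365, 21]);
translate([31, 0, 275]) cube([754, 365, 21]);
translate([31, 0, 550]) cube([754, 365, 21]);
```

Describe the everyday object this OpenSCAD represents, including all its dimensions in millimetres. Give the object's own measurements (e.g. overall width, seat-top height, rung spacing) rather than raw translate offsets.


An open bookshelf. Two side panels, each 31 mm thick, 365 mm deep and 718 mm tall, stand 816 mm apart (outside-to-outside). Between them sit 3 shelves, each 21 mm thick and 365 mm deep, spanning the full gap between the sides. The bottom shelf rests on the floor (its underside at z = 0) and the clear gap between one shelf's top and the next shelf's underside is 254 mm.


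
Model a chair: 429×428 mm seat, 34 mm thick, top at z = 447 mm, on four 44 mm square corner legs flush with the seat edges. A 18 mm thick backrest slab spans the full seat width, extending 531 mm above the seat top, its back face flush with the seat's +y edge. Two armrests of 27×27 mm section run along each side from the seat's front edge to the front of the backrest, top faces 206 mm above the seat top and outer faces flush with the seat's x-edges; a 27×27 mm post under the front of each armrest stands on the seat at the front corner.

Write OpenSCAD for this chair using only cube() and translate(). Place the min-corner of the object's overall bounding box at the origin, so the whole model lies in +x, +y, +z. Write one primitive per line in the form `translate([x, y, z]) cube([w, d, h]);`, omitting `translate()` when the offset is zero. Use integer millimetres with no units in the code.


translate([0, 0, 413]) cube([429, 428, 34]);
cube([44, 44, 413]);
translate([385, 0, 0]) cube([44, 44, 413]);
translate([0, 384, 0]) cube([44, 44, 413]);
translate([385, 384, 0]) cube([44, 44, 413]);
translate([0, 410, 447]) cube([429, 18, 531]);
translate([0, 0, 626]) cube([27, 410, 27]);
translate([402, 0, 626]) cube([27, 410, 27]);
translate([0, 0, 447]) cube([27, 27, 179]);
translate([402, 0, 447]) cube([27, 27, 179]);


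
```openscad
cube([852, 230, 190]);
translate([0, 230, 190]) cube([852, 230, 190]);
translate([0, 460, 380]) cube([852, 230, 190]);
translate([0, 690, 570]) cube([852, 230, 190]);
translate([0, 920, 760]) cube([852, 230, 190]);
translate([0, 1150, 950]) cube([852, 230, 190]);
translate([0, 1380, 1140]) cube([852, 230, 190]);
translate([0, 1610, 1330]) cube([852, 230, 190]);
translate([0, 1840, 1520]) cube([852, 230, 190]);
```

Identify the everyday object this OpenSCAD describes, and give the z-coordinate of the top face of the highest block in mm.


A staircase. The total rise is 1710 mm.

9 identical blocks, each offset up and back from the previous — a staircase. Each step is 190 mm tall and there are 9 of them, so the total rise is 9 × 190 = 1710 mm.


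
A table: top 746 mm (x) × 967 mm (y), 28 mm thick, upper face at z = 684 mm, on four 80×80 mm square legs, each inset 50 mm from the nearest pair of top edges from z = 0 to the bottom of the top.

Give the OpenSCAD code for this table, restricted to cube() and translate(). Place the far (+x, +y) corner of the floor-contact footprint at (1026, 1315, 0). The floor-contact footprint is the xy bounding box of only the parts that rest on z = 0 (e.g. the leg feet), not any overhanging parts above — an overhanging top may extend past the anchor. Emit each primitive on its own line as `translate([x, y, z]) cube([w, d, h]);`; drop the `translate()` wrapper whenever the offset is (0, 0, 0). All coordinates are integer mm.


translate([330, 398, 656]) cube([746, 967, 28]);
translate([380, 448, 0]) cube([80, 80, 656]);
translate([946, 448, 0]) cube([80, 80, 656]);
translate([380, 1235, 0]) cube([80, 80, 656]);
translate([946, 1235, 0]) cube([80, 80, 656]);


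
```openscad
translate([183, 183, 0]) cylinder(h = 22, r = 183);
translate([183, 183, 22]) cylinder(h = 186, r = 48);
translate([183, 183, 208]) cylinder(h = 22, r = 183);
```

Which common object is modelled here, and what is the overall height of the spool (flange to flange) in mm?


A spool. The overall height is 230 mm.

Three coaxial cylinders, large–small–large — a spool. Two 22 mm flanges and a 186 mm core give 22 + 186 + 22 = 230 mm.


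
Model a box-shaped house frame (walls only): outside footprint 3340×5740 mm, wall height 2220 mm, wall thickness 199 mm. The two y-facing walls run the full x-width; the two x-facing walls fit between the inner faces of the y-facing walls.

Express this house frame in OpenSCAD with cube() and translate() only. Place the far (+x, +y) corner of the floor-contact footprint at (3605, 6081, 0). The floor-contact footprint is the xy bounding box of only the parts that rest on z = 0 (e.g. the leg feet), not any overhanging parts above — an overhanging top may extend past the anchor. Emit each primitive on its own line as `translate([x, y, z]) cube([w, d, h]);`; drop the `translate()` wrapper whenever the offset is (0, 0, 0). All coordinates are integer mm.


translate([265, 341, 0]) cube([3340, 199, 2220]);
translate([265, 5882, 0]) cube([3340, 199, 2220]);
translate([265, 540, 0]) cube([199, 5342, 2220]);
translate([3406, 540, 0]) cube([199, 5342, 2220]);


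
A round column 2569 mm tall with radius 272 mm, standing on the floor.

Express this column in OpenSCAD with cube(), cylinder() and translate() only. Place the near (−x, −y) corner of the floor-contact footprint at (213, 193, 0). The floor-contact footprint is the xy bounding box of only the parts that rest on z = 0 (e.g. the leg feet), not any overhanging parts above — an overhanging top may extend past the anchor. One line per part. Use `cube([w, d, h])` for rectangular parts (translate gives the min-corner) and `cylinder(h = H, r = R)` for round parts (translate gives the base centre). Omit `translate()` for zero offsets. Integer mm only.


translate([485, 465, 0]) cylinder(h = 2569, r = 272);


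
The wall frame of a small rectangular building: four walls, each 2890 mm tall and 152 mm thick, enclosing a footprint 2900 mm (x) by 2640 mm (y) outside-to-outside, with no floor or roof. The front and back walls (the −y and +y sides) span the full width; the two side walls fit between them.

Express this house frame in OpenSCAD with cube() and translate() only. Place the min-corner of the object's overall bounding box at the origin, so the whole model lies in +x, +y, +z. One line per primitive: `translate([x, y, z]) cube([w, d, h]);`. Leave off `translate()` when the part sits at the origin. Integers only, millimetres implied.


cube([2900, 152, 2890]);
translate([0, 2488, 0]) cube([2900, 152, 2890]);
translate([0, 152, 0]) cube([152, 2336, 2890]);
translate([2748, 152, 0]) cube([152, 2336, 2890]);


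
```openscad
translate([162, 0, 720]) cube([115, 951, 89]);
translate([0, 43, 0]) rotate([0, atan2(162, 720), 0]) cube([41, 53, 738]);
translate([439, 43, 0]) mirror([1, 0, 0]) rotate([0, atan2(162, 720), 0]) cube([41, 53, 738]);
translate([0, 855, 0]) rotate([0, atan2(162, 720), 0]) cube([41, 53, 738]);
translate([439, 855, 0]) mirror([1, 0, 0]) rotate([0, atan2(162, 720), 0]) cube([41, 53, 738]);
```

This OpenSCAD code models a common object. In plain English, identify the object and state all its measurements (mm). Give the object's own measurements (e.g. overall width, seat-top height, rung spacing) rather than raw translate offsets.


A sawhorse. A 115×951×89 mm beam (x, y, z) sits on two A-frame leg pairs. Each pair is two raked legs of 41×53 mm section (53 mm along y) splaying symmetrically in x. Each leg rises 720 mm vertically over 162 mm of horizontal reach and is 738 mm long along its own axis. Every leg's outer bottom edge rests on the floor and its outer top edge meets a bottom edge of the beam — the left legs (tilting toward +x) meet the beam's −x bottom edge, the right legs (their mirror images, tilting toward −x) meet its +x bottom edge — so the leg tops tuck under the beam, the beam's underside is 720 mm above the floor, and the feet are 439 mm apart outside-to-outside with the beam centred between them. The two leg pairs are set in 43 mm from either end of the beam.


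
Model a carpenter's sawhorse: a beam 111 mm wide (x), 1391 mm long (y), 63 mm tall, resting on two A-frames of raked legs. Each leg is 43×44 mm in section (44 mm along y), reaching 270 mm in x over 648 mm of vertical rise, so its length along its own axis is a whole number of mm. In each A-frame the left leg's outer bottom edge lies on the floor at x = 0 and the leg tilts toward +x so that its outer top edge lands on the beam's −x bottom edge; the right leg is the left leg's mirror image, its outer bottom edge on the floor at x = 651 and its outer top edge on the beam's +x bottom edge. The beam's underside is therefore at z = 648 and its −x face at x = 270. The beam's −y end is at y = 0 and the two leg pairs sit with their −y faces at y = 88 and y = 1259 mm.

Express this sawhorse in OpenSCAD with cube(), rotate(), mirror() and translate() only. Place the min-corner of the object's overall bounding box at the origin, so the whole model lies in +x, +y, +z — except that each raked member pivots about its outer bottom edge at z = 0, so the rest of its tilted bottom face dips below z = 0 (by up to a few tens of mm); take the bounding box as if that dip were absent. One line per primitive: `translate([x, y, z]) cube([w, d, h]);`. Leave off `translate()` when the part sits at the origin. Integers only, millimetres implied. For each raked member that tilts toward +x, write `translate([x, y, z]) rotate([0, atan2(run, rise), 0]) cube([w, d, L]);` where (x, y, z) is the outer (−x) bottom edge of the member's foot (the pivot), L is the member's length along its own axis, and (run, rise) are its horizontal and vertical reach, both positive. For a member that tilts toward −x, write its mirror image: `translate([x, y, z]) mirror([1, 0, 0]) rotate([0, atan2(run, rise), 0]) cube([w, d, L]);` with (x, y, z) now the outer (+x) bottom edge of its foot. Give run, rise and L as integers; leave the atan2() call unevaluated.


// leg length = √(270² + 648²) = 702
// right-leg outer foot x = 2·270 + 111 = 651
// beam min-corner = (270, 0, 648)
translate([270, 0, 648]) cube([111, 1391, 63]);
translate([0, 88, 0]) rotate([0, atan2(270, 648), 0]) cube([43, 44, 702]);
translate([651, 88, 0]) mirror([1, 0, 0]) rotate([0, atan2(270, 648), 0]) cube([43, 44, 702]);
translate([0, 1259, 0]) rotate([0, atan2(270, 648), 0]) cube([43, 44, 702]);
translate([651, 1259, 0]) mirror([1, 0, 0]) rotate([0, atan2(270, 648), 0]) cube([43, 44, 702]);


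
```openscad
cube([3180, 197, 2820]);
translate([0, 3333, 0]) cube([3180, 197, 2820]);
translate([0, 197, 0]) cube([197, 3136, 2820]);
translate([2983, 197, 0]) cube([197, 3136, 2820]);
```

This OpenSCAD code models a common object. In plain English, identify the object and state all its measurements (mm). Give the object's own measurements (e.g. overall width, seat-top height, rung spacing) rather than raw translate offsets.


The wall frame of a small rectangular building: four walls, each 2820 mm tall and 197 mm thick, enclosing a footprint 3180 mm (x) by 3530 mm (y) outside-to-outside, with no floor or roof. The front and back walls (the −y and +y sides) span the full width; the two side walls fit between them.


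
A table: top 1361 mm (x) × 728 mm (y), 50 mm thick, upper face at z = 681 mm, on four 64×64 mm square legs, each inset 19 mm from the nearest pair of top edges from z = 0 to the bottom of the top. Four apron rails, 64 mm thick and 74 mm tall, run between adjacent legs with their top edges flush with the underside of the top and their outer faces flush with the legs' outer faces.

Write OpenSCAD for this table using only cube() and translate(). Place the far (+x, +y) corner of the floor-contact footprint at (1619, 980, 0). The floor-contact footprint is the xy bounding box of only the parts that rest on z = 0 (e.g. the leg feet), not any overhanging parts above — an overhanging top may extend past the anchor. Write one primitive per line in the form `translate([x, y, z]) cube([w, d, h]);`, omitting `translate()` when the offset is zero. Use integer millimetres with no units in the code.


translate([277, 271, 631]) cube([1361, 728, 50]);
translate([296, 290, 0]) cube([64, 64, 631]);
translate([1555, 290, 0]) cube([64, 64, 631]);
translate([296, 916, 0]) cube([64, 64, 631]);
translate([1555, 916, 0]) cube([64, 64, 631]);
translate([360, 290, 557]) cube([1195, 64, 74]);
translate([360, 916, 557]) cube([1195, 64, 74]);
translate([296, 354, 557]) cube([64, 562, 74]);
translate([1555, 354, 557]) cube([64, 562, 74]);


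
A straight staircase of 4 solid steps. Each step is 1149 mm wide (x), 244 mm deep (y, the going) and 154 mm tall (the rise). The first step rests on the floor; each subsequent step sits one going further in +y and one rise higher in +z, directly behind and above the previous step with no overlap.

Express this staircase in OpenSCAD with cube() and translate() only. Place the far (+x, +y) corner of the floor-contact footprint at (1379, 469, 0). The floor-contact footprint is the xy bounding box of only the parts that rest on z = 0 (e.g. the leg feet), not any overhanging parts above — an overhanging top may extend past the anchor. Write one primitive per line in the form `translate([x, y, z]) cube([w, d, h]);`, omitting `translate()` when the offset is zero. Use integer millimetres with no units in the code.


translate([230, 225, 0]) cube([1149, 244, 154]);
translate([230, 469, 154]) cube([1149, 244, 154]);
translate([230, 713, 308]) cube([1149, 244, 154]);
translate([230, 957, 462]) cube([1149, 244, 154]);


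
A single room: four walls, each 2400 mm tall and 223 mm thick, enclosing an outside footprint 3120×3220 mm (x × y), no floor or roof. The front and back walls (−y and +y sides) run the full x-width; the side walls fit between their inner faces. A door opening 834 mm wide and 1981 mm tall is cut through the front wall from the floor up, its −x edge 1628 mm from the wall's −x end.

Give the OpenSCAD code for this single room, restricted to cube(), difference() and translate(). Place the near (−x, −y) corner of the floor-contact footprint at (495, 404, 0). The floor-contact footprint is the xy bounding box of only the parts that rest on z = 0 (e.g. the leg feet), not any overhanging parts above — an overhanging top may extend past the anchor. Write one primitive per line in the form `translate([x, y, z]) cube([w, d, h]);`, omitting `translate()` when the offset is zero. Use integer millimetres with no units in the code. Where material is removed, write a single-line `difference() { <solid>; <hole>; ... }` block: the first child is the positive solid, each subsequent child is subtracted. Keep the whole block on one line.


difference() { translate([495, 404, 0]) cube([3120, 223, 2400]); translate([2123, 404, 0]) cube([834, 223, 1981]); }
translate([495, 3401, 0]) cube([3120, 223, 2400]);
translate([495, 627, 0]) cube([223, 2774, 2400]);
translate([3392, 627, 0]) cube([223, 2774, 2400]);
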